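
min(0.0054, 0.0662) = 0.0054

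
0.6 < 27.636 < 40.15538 True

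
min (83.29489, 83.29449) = 83.29449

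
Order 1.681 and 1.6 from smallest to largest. 1.6, 1.681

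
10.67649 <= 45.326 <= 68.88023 True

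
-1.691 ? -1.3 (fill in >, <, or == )<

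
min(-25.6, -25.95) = -25.95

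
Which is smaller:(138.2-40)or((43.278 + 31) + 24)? (138.2-40)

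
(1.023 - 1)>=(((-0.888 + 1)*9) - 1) True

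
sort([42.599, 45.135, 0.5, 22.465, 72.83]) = [0.5, 22.465, 42.599, 45.135, 72.83]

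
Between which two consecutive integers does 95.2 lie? 95 and 96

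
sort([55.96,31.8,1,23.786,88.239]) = [1,23.786,31.8,55.96,88.239]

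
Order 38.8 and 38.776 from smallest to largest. 38.776, 38.8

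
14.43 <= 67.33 True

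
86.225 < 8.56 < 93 False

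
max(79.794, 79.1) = 79.794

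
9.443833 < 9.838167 True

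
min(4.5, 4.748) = 4.5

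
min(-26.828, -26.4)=-26.828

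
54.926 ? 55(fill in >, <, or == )<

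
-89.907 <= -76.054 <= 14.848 True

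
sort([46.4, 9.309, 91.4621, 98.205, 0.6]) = [0.6, 9.309, 46.4, 91.4621, 98.205]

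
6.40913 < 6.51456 True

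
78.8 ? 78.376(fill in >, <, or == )>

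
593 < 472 False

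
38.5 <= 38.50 True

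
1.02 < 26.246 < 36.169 True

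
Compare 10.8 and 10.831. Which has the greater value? 10.831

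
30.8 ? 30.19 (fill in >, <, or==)>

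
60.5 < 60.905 True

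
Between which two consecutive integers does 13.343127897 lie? 13 and 14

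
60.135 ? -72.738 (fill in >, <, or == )>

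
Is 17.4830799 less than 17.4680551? No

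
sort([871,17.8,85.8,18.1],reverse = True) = [871,85.8,18.1,17.8]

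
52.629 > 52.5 True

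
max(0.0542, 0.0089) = 0.0542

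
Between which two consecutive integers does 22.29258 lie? 22 and 23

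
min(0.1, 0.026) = 0.026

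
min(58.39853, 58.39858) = 58.39853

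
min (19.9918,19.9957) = 19.9918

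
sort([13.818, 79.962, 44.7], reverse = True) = [79.962, 44.7, 13.818]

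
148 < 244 True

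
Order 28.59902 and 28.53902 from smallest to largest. 28.53902, 28.59902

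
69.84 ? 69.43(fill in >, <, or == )>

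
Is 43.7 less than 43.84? Yes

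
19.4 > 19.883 False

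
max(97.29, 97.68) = 97.68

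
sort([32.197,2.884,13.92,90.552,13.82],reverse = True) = [90.552,32.197,13.92,13.82,2.884]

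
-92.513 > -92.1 False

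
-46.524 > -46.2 False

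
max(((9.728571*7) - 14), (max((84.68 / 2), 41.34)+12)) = 54.34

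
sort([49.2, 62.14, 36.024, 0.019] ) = [0.019, 36.024, 49.2, 62.14]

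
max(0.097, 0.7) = 0.7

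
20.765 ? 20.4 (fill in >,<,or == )>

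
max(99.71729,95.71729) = 99.71729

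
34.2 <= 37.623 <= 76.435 True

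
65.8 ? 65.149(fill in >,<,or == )>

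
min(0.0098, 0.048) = 0.0098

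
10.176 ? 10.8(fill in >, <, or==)<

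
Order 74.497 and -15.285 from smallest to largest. -15.285, 74.497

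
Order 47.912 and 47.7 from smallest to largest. 47.7, 47.912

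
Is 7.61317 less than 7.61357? Yes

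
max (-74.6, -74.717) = -74.6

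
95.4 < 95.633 True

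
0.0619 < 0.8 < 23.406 True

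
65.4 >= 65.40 True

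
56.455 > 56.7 False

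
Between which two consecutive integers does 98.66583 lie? 98 and 99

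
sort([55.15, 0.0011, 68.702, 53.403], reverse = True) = [68.702, 55.15, 53.403, 0.0011]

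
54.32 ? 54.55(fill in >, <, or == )<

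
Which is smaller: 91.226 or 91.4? 91.226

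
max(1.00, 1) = 1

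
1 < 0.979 False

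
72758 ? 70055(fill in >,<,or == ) >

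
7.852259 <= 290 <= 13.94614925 False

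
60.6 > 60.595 True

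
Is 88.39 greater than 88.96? No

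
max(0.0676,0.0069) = 0.0676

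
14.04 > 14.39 False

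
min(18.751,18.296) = 18.296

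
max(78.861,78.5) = 78.861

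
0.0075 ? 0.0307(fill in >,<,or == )<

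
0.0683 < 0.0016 False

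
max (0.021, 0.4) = 0.4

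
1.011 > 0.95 True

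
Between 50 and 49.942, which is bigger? 50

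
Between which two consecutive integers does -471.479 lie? -472 and -471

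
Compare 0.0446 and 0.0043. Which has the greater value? 0.0446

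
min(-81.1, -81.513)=-81.513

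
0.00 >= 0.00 True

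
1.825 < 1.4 False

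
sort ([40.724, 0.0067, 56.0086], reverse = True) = [56.0086, 40.724, 0.0067]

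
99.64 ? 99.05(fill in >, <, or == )>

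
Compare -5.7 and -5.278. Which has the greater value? -5.278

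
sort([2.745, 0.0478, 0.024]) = [0.024, 0.0478, 2.745]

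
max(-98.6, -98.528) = -98.528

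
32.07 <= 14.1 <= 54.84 False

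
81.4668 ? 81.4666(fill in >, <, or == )>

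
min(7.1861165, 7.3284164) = 7.1861165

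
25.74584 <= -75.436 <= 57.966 False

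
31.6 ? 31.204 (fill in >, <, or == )>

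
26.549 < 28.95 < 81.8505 True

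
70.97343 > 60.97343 True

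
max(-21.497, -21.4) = -21.4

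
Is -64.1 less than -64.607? No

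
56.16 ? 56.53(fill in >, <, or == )<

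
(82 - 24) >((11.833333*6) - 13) True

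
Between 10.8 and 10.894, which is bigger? 10.894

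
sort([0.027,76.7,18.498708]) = [0.027,18.498708,76.7]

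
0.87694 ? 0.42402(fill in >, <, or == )>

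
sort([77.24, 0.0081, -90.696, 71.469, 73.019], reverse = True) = [77.24, 73.019, 71.469, 0.0081, -90.696]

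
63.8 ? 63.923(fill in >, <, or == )<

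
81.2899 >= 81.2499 True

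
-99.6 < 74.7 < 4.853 False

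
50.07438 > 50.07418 True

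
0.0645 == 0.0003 False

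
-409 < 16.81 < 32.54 True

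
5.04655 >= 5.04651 True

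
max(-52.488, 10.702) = 10.702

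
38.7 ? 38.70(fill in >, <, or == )==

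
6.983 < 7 True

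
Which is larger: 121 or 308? 308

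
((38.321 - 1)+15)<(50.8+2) True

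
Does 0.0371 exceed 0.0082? Yes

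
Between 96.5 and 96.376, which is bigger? 96.5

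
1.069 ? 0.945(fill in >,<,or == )>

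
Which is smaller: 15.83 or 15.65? 15.65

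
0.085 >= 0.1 False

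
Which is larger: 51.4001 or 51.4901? 51.4901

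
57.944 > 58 False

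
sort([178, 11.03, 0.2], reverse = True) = [178, 11.03, 0.2]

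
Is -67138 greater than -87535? Yes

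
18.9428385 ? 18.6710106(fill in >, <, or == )>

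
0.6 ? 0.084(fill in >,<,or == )>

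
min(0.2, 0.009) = 0.009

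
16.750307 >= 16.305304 True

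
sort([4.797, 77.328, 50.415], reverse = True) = [77.328, 50.415, 4.797]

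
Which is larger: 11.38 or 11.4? 11.4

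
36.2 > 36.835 False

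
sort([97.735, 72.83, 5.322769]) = [5.322769, 72.83, 97.735]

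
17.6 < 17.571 False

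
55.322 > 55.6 False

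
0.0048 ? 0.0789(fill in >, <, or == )<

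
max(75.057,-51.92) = 75.057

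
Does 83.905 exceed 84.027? No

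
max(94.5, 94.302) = 94.5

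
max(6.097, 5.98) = 6.097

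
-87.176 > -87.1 False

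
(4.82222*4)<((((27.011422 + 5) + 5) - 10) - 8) False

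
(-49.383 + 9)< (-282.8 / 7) False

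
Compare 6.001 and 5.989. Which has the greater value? 6.001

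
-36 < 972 True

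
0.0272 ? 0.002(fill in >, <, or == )>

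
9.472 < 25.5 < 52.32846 True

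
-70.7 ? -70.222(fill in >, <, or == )<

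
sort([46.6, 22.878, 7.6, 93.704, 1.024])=[1.024, 7.6, 22.878, 46.6, 93.704]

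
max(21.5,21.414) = 21.5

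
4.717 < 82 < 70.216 False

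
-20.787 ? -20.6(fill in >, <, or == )<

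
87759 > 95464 False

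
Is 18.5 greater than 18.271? Yes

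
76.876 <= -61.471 False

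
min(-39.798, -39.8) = -39.8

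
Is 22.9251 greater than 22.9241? Yes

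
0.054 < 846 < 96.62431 False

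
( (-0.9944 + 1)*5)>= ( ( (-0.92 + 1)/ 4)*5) False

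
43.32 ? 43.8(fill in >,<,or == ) <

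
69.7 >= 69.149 True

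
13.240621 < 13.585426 True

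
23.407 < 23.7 True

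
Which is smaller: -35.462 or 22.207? -35.462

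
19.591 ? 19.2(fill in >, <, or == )>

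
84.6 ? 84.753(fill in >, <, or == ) <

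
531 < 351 False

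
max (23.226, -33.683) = 23.226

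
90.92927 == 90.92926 False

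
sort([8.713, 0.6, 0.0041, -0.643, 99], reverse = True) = [99, 8.713, 0.6, 0.0041, -0.643]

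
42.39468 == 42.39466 False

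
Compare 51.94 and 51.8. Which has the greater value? 51.94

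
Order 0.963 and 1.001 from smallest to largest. 0.963, 1.001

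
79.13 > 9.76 True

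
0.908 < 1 True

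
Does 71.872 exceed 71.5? Yes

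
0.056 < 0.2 True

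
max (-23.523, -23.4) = -23.4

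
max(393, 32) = 393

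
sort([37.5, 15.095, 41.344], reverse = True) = [41.344, 37.5, 15.095]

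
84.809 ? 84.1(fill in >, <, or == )>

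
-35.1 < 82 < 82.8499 True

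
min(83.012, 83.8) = 83.012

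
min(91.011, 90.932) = 90.932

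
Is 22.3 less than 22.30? No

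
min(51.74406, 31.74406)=31.74406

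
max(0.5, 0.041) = 0.5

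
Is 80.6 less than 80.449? No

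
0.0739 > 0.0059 True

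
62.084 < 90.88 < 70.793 False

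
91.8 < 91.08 False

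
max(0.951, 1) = 1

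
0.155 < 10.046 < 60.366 True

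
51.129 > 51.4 False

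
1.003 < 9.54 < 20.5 True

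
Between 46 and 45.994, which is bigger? 46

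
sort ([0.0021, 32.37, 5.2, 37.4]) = [0.0021, 5.2, 32.37, 37.4]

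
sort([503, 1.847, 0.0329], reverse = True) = [503, 1.847, 0.0329]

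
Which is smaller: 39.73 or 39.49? 39.49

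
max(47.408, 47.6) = 47.6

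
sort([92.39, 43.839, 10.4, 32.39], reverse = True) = [92.39, 43.839, 32.39, 10.4]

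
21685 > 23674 False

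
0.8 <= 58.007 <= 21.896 False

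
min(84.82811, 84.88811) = 84.82811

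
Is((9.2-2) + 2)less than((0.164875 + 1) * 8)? Yes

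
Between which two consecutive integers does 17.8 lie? 17 and 18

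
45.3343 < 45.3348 True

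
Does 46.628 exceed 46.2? Yes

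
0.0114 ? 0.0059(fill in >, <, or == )>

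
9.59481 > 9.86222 False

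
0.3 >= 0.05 True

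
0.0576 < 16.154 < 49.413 True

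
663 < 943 True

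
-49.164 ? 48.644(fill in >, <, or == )<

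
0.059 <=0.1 True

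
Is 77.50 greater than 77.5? No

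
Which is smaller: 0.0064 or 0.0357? 0.0064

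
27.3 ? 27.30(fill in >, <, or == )==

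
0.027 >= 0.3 False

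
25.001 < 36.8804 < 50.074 True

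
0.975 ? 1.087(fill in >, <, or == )<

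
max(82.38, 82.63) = 82.63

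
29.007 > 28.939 True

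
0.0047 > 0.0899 False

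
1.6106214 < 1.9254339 True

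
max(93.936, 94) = 94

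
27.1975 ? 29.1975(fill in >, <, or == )<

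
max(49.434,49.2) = 49.434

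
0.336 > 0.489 False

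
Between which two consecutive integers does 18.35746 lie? 18 and 19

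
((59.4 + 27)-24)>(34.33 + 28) True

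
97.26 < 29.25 False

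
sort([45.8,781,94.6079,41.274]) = [41.274,45.8,94.6079,781]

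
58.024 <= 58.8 True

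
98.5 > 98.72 False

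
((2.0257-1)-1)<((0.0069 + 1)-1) False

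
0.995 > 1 False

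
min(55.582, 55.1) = 55.1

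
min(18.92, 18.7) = 18.7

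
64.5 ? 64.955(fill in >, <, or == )<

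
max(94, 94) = 94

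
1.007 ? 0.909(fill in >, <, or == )>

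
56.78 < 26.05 False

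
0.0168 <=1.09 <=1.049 False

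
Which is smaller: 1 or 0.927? 0.927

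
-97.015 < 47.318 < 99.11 True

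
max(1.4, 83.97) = 83.97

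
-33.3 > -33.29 False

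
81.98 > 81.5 True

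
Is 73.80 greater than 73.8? No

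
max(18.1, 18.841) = 18.841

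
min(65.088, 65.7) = 65.088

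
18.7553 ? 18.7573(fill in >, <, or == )<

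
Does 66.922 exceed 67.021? No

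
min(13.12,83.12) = 13.12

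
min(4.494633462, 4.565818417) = 4.494633462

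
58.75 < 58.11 False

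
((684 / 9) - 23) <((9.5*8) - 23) False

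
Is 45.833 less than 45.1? No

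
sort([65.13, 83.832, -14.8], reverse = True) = [83.832, 65.13, -14.8]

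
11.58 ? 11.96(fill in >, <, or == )<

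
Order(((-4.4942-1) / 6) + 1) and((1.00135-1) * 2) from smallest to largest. ((1.00135-1) * 2), (((-4.4942-1) / 6) + 1)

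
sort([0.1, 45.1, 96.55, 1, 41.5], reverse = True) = [96.55, 45.1, 41.5, 1, 0.1]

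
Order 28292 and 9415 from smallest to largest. 9415, 28292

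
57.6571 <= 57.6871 True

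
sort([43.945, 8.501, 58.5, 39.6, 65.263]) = [8.501, 39.6, 43.945, 58.5, 65.263]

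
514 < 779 True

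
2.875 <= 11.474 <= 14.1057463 True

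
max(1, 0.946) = 1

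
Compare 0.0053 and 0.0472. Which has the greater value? 0.0472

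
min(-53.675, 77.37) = -53.675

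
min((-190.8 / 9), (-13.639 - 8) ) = -21.639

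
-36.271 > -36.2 False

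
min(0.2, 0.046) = 0.046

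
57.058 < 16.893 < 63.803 False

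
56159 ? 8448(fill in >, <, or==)>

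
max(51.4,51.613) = 51.613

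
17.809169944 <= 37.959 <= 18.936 False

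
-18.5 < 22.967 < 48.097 True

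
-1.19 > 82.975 False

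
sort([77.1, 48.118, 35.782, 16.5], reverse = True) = [77.1, 48.118, 35.782, 16.5]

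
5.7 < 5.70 False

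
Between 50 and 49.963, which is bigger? 50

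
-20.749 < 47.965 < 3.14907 False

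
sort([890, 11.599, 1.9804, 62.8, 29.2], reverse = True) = [890, 62.8, 29.2, 11.599, 1.9804]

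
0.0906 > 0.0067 True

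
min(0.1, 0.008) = 0.008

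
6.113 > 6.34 False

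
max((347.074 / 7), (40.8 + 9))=49.8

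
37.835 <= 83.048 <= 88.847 True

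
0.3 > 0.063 True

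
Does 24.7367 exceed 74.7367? No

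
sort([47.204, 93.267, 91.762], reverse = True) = [93.267, 91.762, 47.204]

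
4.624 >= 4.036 True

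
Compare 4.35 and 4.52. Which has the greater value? 4.52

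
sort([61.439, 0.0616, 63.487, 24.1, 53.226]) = [0.0616, 24.1, 53.226, 61.439, 63.487]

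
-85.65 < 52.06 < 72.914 True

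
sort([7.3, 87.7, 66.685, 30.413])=[7.3, 30.413, 66.685, 87.7]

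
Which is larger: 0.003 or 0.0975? 0.0975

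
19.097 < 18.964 False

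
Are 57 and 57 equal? Yes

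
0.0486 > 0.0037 True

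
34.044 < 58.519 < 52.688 False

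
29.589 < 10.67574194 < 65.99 False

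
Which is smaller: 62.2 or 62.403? 62.2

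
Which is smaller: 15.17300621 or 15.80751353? 15.17300621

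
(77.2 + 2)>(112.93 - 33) False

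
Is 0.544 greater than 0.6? No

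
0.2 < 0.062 False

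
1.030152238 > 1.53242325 False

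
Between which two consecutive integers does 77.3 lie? 77 and 78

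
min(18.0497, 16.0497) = 16.0497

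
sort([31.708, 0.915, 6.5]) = [0.915, 6.5, 31.708]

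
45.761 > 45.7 True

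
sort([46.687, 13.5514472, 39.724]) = [13.5514472, 39.724, 46.687]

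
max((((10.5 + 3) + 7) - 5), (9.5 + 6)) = 15.5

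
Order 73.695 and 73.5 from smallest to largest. 73.5, 73.695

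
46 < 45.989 False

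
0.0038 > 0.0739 False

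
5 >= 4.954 True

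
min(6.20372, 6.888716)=6.20372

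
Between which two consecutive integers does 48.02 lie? 48 and 49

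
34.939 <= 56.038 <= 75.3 True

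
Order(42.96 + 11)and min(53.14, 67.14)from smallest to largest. min(53.14, 67.14), (42.96 + 11)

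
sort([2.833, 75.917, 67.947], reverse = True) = [75.917, 67.947, 2.833]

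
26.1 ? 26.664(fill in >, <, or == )<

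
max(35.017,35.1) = 35.1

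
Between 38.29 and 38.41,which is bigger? 38.41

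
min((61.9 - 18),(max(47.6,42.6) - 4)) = 43.6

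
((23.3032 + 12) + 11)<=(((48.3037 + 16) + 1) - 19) True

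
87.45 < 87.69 True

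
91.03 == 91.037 False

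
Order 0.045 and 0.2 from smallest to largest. 0.045, 0.2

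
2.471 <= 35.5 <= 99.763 True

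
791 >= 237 True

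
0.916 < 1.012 True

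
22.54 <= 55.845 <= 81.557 True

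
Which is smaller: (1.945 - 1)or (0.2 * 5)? (1.945 - 1)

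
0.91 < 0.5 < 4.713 False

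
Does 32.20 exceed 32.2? No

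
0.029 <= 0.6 True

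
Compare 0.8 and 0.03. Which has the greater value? 0.8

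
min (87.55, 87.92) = 87.55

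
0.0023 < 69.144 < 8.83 False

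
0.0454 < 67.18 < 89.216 True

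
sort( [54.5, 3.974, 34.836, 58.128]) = [3.974, 34.836, 54.5, 58.128]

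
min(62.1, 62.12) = 62.1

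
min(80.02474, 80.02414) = 80.02414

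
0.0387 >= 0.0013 True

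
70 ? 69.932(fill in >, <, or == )>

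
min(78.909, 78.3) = 78.3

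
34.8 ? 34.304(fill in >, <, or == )>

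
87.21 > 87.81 False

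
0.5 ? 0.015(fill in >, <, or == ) >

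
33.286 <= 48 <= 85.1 True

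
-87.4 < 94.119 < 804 True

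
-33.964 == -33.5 False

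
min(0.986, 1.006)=0.986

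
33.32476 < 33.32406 False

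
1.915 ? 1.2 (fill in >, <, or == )>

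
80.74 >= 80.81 False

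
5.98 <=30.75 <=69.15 True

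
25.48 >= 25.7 False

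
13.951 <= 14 True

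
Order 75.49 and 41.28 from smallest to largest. 41.28, 75.49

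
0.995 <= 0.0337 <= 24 False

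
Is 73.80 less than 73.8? No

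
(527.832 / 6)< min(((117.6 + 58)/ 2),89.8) False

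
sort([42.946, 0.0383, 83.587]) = [0.0383, 42.946, 83.587]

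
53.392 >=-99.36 True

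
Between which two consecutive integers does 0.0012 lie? 0 and 1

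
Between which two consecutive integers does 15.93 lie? 15 and 16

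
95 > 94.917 True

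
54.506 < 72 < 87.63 True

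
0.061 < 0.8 True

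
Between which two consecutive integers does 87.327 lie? 87 and 88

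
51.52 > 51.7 False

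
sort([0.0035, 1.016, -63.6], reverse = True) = [1.016, 0.0035, -63.6]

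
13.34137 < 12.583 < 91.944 False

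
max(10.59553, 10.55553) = 10.59553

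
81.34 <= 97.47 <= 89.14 False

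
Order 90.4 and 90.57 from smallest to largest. 90.4, 90.57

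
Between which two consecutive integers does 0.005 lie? 0 and 1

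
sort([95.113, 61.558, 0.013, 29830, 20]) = [0.013, 20, 61.558, 95.113, 29830]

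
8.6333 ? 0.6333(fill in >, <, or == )>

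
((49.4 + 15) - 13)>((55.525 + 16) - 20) False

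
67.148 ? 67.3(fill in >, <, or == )<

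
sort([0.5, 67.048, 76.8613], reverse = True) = [76.8613, 67.048, 0.5]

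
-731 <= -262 True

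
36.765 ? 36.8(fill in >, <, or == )<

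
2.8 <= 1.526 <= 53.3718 False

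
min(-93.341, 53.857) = -93.341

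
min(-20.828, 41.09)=-20.828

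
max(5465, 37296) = 37296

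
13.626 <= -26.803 False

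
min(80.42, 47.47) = 47.47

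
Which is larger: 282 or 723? 723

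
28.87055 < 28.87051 False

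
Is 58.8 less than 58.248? No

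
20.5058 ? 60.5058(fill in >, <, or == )<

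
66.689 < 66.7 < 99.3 True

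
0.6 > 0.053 True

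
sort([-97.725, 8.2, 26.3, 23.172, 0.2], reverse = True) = [26.3, 23.172, 8.2, 0.2, -97.725]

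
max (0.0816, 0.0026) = 0.0816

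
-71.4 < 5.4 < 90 True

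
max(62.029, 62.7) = 62.7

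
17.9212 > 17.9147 True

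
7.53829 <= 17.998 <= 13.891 False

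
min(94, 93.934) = 93.934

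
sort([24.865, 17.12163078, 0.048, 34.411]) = [0.048, 17.12163078, 24.865, 34.411]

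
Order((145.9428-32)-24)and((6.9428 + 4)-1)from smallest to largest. ((6.9428 + 4)-1), ((145.9428-32)-24)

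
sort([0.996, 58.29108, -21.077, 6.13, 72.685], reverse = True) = [72.685, 58.29108, 6.13, 0.996, -21.077]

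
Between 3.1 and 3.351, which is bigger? 3.351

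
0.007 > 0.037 False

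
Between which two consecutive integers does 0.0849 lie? 0 and 1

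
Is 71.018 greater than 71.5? No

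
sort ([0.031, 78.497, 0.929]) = [0.031, 0.929, 78.497]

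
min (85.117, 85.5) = 85.117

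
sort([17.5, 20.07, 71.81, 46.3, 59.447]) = [17.5, 20.07, 46.3, 59.447, 71.81]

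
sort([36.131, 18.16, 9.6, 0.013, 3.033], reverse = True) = [36.131, 18.16, 9.6, 3.033, 0.013]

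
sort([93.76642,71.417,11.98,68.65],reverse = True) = [93.76642,71.417,68.65,11.98]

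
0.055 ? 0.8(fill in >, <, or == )<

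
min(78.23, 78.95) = 78.23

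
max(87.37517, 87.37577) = 87.37577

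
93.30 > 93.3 False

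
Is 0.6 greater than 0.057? Yes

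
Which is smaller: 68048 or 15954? 15954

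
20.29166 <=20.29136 False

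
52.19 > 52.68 False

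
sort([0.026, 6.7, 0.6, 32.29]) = [0.026, 0.6, 6.7, 32.29]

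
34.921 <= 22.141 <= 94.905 False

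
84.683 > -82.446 True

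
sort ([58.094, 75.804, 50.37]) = [50.37, 58.094, 75.804]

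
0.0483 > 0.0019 True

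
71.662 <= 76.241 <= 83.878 True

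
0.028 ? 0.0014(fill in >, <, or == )>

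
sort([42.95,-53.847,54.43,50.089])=[-53.847,42.95,50.089,54.43]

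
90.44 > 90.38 True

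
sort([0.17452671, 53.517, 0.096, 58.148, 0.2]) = [0.096, 0.17452671, 0.2, 53.517, 58.148]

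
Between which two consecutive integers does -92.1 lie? -93 and -92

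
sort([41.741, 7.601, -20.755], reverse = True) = [41.741, 7.601, -20.755]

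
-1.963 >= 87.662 False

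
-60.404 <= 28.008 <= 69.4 True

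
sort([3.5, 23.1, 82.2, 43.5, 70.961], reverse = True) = [82.2, 70.961, 43.5, 23.1, 3.5]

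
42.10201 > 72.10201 False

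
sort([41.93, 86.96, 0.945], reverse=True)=[86.96, 41.93, 0.945]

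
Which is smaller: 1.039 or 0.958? 0.958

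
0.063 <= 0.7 True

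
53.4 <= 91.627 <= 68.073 False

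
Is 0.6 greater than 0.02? Yes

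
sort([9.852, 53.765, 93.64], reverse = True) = [93.64, 53.765, 9.852]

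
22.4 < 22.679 True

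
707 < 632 False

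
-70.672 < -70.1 True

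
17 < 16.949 False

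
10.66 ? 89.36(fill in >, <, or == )<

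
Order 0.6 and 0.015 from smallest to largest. 0.015,0.6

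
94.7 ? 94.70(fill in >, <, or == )==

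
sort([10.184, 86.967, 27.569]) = [10.184, 27.569, 86.967]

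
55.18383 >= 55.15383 True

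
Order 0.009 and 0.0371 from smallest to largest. 0.009, 0.0371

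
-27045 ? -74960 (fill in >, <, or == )>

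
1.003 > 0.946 True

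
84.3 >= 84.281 True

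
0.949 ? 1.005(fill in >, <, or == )<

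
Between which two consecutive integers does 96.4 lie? 96 and 97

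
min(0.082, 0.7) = 0.082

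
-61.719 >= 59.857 False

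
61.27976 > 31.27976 True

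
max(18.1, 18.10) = 18.10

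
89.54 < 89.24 False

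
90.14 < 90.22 True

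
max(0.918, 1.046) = 1.046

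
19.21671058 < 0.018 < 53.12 False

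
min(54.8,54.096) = 54.096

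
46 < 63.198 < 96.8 True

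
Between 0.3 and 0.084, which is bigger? 0.3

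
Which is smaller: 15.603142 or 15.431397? 15.431397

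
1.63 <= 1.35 False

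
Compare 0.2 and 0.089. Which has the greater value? 0.2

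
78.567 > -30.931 True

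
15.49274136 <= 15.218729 False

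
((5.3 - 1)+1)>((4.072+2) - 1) True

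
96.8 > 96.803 False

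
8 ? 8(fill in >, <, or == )==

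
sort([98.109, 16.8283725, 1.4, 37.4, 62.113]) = [1.4, 16.8283725, 37.4, 62.113, 98.109]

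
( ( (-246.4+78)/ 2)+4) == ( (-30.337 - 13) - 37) False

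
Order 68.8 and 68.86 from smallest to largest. 68.8, 68.86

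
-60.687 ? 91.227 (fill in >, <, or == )<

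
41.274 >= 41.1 True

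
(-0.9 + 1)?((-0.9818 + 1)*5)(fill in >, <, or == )>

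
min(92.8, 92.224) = 92.224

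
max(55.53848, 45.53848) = 55.53848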